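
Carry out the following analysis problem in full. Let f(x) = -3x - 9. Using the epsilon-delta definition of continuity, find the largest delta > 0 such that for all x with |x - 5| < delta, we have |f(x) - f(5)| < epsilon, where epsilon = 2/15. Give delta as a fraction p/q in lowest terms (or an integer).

We compute f(5) = -3*(5) - 9 = -24.
|f(x) - f(5)| = |-3x - 9 - (-24)| = |-3(x - 5)| = 3|x - 5|.
We need 3|x - 5| < 2/15, i.e. |x - 5| < 2/15 / 3 = 2/45.
So any delta <= 2/45 works. Conversely, if delta > 2/45, then x = 5 + 2/45 satisfies |x - 5| = 2/45 < delta but |f(x) - f(5)| = 3 * 2/45 = 2/15, which is not < 2/15; so no larger delta works.
Hence the largest such delta is 2/45.

2/45


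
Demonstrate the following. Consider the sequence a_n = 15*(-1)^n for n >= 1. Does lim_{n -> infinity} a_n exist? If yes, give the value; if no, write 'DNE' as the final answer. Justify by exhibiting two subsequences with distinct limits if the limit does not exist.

Examine the behaviour of a_n along subsequences.
Even-n subsequence a_{2k} = 15 -> 15. Odd-n subsequence a_{2k+1} = -15 -> -15.
Since these two subsequential limits are 15 and -15, distinct, the full sequence cannot converge (a convergent sequence has all subsequences tending to the same limit). So lim a_n does not exist.

DNE


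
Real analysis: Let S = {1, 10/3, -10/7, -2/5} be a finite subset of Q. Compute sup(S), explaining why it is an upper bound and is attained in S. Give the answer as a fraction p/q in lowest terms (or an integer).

S is finite, so sup(S) = max(S).
Sorted decreasing:
10/3, 1, -2/5, -10/7
The extremum is 10/3.
For every x in S, x <= 10/3. And 10/3 is in S, so it is attained.
Therefore sup(S) = 10/3.

10/3


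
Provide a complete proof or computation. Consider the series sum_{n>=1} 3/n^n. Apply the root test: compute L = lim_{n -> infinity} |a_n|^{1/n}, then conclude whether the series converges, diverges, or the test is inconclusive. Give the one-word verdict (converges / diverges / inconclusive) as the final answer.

Let a_n denote the general term. Form |a_n|^(1/n) and simplify:
|a_n|^(1/n) = 3^(1/n)/n
Take the limit as n -> infinity: L = 0.
Since L = 0 < 1, the root test implies convergence.

converges


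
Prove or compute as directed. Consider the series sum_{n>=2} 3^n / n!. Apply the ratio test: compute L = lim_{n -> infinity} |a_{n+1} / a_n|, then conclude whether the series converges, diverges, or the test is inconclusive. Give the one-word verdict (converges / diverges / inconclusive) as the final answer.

Let a_n denote the general term. Form the ratio a_{n+1}/a_n and simplify:
a_{n+1}/a_n = 3/(n + 1)
Take the limit as n -> infinity: L = 0.
Since L = 0 < 1, the ratio test implies the series converges.

converges


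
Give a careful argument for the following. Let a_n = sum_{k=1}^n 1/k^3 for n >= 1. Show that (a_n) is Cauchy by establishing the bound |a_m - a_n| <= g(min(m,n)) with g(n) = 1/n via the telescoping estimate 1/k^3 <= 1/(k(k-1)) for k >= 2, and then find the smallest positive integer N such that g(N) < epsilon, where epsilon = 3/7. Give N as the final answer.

For m > n >= 1: |a_m - a_n| = sum_{k=n+1}^m 1/k^3.
Use 1/k^3 <= 1/(k(k-1)) = 1/(k-1) - 1/k for k >= 2 (which holds since k^3 >= k^2 >= k(k-1) for k >= 2):
sum_{k=n+1}^m 1/k^3 <= sum_{k=n+1}^m (1/(k-1) - 1/k) = 1/n - 1/m <= 1/n.
By symmetry the same bound holds with n,m swapped, so |a_m - a_n| <= 1/min(m,n) = g(min(m,n)). Since g(n) -> 0, (a_n) is Cauchy.
Now solve g(N) < 3/7: 1/N < 3/7 <=> N > 1/(3/7) = 7/3.
The smallest integer strictly greater than 7/3 is N = 3.
Check: g(3) = 1/3 < 3/7; g(2) = 1/2 >= 3/7. So N = 3.

3


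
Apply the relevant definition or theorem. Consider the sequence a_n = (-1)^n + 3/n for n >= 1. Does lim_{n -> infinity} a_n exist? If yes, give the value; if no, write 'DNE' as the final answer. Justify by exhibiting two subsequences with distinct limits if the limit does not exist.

Examine the behaviour of a_n along subsequences.
a_{2k} = 1 + 3/(2k) -> 1. a_{2k+1} = -1 + 3/(2k+1) -> -1.
Since these two subsequential limits are 1 and -1, distinct, the full sequence cannot converge (a convergent sequence has all subsequences tending to the same limit). So lim a_n does not exist.

DNE


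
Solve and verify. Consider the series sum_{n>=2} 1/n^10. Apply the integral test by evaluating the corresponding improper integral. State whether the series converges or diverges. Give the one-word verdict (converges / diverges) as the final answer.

Let f(x) = x^(-10). Then f is positive, continuous, and decreasing on [2, infinity), so the integral test applies.
Compute the improper integral int_{2}^infinity f(x) dx:
  antiderivative F(x) = -1/(9*x^9).
  As x -> infinity, F(x) -> 0 (since p = 10 > 1).
  So int = F(infinity) - F(2) = 0 - (-1/4608) = 1/4608.
  Finite, so by the integral test, the series converges.

converges


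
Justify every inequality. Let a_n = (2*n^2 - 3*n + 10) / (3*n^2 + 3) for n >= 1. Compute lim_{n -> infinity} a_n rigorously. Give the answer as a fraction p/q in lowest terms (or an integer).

Divide numerator and denominator by n^2, the highest power:
numerator / n^2 = 2 - 3/n + 10/n^2
denominator / n^2 = 3 + 3/n^2
As n -> infinity, all terms of the form c/n^k (k >= 1) tend to 0.
So numerator / n^2 -> 2 and denominator / n^2 -> 3.
Therefore lim a_n = 2/3.

2/3


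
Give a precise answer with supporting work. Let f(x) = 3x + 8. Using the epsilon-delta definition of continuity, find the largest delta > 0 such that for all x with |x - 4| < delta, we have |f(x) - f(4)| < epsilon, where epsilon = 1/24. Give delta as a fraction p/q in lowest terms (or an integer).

We compute f(4) = 3*(4) + 8 = 20.
|f(x) - f(4)| = |3x + 8 - (20)| = |3(x - 4)| = 3|x - 4|.
We need 3|x - 4| < 1/24, i.e. |x - 4| < 1/24 / 3 = 1/72.
So any delta <= 1/72 works. Conversely, if delta > 1/72, then x = 4 + 1/72 satisfies |x - 4| = 1/72 < delta but |f(x) - f(4)| = 3 * 1/72 = 1/24, which is not < 1/24; so no larger delta works.
Hence the largest such delta is 1/72.

1/72


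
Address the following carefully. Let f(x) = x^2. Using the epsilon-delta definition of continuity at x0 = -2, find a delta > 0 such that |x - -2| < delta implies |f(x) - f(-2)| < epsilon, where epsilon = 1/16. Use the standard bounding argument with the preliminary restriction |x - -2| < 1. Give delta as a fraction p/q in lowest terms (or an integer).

Factor: |x^2 - (-2)^2| = |x - -2| * |x + -2|.
Impose |x - -2| < 1 first. Then |x + -2| = |(x - -2) + 2*(-2)| <= |x - -2| + 2*|-2| < 1 + 4 = 5.
So |x^2 - (-2)^2| < delta * 5.
We need delta * 5 <= 1/16, i.e. delta <= 1/16/5 = 1/80.
Since 1/80 < 1, this is tighter than 1; take delta = 1/80.
So delta = 1/80 works.

1/80


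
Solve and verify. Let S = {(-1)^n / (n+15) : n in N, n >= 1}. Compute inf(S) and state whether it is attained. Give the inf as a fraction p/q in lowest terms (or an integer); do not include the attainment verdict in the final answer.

Analysis:
- Values: -1/16, 1/17, -1/18, 1/19, -1/20, ...
- Positive terms (even n): 1/(2+15), 1/(4+15), ... decreasing -> max = 1/17 (n=2).
- Negative terms (odd n): -1/(1+15), -1/(3+15), ... increasing -> min = -1/16 (n=1).
- So sup = 1/17 (attained at n=2); inf = -1/16 (attained at n=1).
Conclusion: inf(S) = -1/16, attained in S.

-1/16


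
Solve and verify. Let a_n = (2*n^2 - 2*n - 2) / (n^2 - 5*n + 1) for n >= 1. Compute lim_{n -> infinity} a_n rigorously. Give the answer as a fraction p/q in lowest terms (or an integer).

Divide numerator and denominator by n^2, the highest power:
numerator / n^2 = 2 - 2/n - 2/n^2
denominator / n^2 = 1 - 5/n + n^(-2)
As n -> infinity, all terms of the form c/n^k (k >= 1) tend to 0.
So numerator / n^2 -> 2 and denominator / n^2 -> 1.
Therefore lim a_n = 2.

2


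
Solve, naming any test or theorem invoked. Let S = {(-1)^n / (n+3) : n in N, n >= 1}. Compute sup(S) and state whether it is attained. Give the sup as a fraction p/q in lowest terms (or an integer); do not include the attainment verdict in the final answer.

Analysis:
- Values: -1/4, 1/5, -1/6, 1/7, -1/8, ...
- Positive terms (even n): 1/(2+3), 1/(4+3), ... decreasing -> max = 1/5 (n=2).
- Negative terms (odd n): -1/(1+3), -1/(3+3), ... increasing -> min = -1/4 (n=1).
- So sup = 1/5 (attained at n=2); inf = -1/4 (attained at n=1).
Conclusion: sup(S) = 1/5, attained in S.

1/5


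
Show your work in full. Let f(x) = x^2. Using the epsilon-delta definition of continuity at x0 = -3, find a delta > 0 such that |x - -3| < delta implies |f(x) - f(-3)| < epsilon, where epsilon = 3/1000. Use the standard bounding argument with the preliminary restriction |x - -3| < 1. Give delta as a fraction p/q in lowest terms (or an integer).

Factor: |x^2 - (-3)^2| = |x - -3| * |x + -3|.
Impose |x - -3| < 1 first. Then |x + -3| = |(x - -3) + 2*(-3)| <= |x - -3| + 2*|-3| < 1 + 6 = 7.
So |x^2 - (-3)^2| < delta * 7.
We need delta * 7 <= 3/1000, i.e. delta <= 3/1000/7 = 3/7000.
Since 3/7000 < 1, this is tighter than 1; take delta = 3/7000.
So delta = 3/7000 works.

3/7000


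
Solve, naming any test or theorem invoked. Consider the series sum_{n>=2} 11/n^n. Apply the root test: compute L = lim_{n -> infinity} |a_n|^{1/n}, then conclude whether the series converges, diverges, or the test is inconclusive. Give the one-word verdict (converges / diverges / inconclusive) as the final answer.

Let a_n denote the general term. Form |a_n|^(1/n) and simplify:
|a_n|^(1/n) = 11^(1/n)/n
Take the limit as n -> infinity: L = 0.
Since L = 0 < 1, the root test implies convergence.

converges


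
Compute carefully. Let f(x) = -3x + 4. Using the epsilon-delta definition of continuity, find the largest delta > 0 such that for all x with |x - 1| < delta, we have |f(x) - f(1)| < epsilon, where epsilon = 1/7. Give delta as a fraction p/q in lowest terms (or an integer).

We compute f(1) = -3*(1) + 4 = 1.
|f(x) - f(1)| = |-3x + 4 - (1)| = |-3(x - 1)| = 3|x - 1|.
We need 3|x - 1| < 1/7, i.e. |x - 1| < 1/7 / 3 = 1/21.
So any delta <= 1/21 works. Conversely, if delta > 1/21, then x = 1 + 1/21 satisfies |x - 1| = 1/21 < delta but |f(x) - f(1)| = 3 * 1/21 = 1/7, which is not < 1/7; so no larger delta works.
Hence the largest such delta is 1/21.

1/21


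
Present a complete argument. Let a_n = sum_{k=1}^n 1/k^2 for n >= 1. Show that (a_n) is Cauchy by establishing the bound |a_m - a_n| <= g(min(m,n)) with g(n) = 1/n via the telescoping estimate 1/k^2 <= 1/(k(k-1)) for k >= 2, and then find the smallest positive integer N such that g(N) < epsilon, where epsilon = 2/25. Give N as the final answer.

For m > n >= 1: |a_m - a_n| = sum_{k=n+1}^m 1/k^2.
Use 1/k^2 <= 1/(k(k-1)) = 1/(k-1) - 1/k for k >= 2:
sum_{k=n+1}^m 1/k^2 <= sum_{k=n+1}^m (1/(k-1) - 1/k) = 1/n - 1/m <= 1/n.
By symmetry the same bound holds with n,m swapped, so |a_m - a_n| <= 1/min(m,n) = g(min(m,n)). Since g(n) -> 0, (a_n) is Cauchy.
Now solve g(N) < 2/25: 1/N < 2/25 <=> N > 1/(2/25) = 25/2.
The smallest integer strictly greater than 25/2 is N = 13.
Check: g(13) = 1/13 < 2/25; g(12) = 1/12 >= 2/25. So N = 13.

13


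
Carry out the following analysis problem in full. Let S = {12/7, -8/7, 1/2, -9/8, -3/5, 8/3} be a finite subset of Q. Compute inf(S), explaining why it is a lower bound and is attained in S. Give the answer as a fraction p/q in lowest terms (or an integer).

S is finite, so inf(S) = min(S).
Sorted increasing:
-8/7, -9/8, -3/5, 1/2, 12/7, 8/3
The extremum is -8/7.
For every x in S, x >= -8/7. And -8/7 is in S, so it is attained.
Therefore inf(S) = -8/7.

-8/7


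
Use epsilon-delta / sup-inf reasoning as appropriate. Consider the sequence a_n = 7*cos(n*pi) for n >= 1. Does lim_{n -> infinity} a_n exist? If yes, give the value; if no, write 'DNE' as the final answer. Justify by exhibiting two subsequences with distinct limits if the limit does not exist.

Examine the behaviour of a_n along subsequences.
cos(n*pi) = (-1)^n, so a_n = 7*(-1)^n. a_{2k} = 7 -> 7. a_{2k+1} = -7 -> -7.
Since these two subsequential limits are 7 and -7, distinct, the full sequence cannot converge (a convergent sequence has all subsequences tending to the same limit). So lim a_n does not exist.

DNE


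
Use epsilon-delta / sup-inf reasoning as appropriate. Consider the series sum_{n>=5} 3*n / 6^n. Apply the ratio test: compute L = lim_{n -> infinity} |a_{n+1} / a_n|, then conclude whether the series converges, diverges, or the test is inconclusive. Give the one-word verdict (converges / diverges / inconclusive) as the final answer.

Let a_n denote the general term. Form the ratio a_{n+1}/a_n and simplify:
a_{n+1}/a_n = (n + 1)/(6*n)
Take the limit as n -> infinity: L = 1/6.
Since L = 1/6 < 1, the ratio test implies the series converges.

converges


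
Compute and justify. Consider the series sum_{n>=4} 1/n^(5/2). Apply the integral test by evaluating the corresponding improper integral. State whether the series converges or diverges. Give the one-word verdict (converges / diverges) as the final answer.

Let f(x) = x^(-5/2). Then f is positive, continuous, and decreasing on [4, infinity), so the integral test applies.
Compute the improper integral int_{4}^infinity f(x) dx:
  antiderivative F(x) = -2/(3*x^(3/2)).
  As x -> infinity, F(x) -> 0 (since p = 5/2 > 1).
  So int = F(infinity) - F(4) = 0 - (-1/12) = 1/12.
  Finite, so by the integral test, the series converges.

converges


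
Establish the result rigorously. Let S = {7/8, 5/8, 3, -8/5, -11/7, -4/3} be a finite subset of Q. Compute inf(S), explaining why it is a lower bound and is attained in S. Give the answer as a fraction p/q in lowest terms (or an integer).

S is finite, so inf(S) = min(S).
Sorted increasing:
-8/5, -11/7, -4/3, 5/8, 7/8, 3
The extremum is -8/5.
For every x in S, x >= -8/5. And -8/5 is in S, so it is attained.
Therefore inf(S) = -8/5.

-8/5


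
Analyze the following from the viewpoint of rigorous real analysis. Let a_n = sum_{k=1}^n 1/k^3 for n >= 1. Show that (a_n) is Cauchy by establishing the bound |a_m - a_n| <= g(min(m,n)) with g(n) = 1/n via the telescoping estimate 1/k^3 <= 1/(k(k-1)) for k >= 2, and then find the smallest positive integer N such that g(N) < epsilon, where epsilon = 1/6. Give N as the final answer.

For m > n >= 1: |a_m - a_n| = sum_{k=n+1}^m 1/k^3.
Use 1/k^3 <= 1/(k(k-1)) = 1/(k-1) - 1/k for k >= 2 (which holds since k^3 >= k^2 >= k(k-1) for k >= 2):
sum_{k=n+1}^m 1/k^3 <= sum_{k=n+1}^m (1/(k-1) - 1/k) = 1/n - 1/m <= 1/n.
By symmetry the same bound holds with n,m swapped, so |a_m - a_n| <= 1/min(m,n) = g(min(m,n)). Since g(n) -> 0, (a_n) is Cauchy.
Now solve g(N) < 1/6: 1/N < 1/6 <=> N > 1/(1/6) = 6.
The smallest integer strictly greater than 6 is N = 7.
Check: g(7) = 1/7 < 1/6; g(6) = 1/6 >= 1/6. So N = 7.

7


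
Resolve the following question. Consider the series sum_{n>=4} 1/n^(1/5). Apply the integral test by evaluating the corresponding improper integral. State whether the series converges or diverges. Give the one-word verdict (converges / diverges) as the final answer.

Let f(x) = x^(-1/5). Then f is positive, continuous, and decreasing on [4, infinity), so the integral test applies.
Compute the improper integral int_{4}^infinity f(x) dx:
  antiderivative F(x) = 5*x^(4/5)/4.
  As x -> infinity, F(x) -> infinity (since p = 1/5 < 1).
  So the integral diverges. By the integral test, the series diverges.

diverges


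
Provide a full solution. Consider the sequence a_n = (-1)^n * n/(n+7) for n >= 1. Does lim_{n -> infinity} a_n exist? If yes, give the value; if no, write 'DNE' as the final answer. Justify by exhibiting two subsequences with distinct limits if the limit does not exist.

Examine the behaviour of a_n along subsequences.
a_{2k} = 2k/(2k+7) -> 1. a_{2k+1} = -(2k+1)/(2k+8) -> -1.
Since these two subsequential limits are 1 and -1, distinct, the full sequence cannot converge (a convergent sequence has all subsequences tending to the same limit). So lim a_n does not exist.

DNE


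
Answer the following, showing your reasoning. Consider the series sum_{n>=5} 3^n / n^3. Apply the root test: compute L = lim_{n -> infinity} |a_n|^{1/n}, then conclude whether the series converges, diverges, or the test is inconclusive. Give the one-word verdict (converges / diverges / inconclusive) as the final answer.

Let a_n denote the general term. Form |a_n|^(1/n) and simplify:
|a_n|^(1/n) = 3/n^(3/n)
Take the limit as n -> infinity: L = 3.
Since L = 3 > 1, the root test implies divergence.

diverges


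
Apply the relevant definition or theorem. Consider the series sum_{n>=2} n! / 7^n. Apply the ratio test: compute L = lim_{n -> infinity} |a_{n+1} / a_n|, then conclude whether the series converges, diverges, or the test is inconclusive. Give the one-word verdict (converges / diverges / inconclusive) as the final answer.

Let a_n denote the general term. Form the ratio a_{n+1}/a_n and simplify:
a_{n+1}/a_n = n/7 + 1/7
Take the limit as n -> infinity: L = infinity.
Since L = infinity > 1 (or L = infinity), the ratio test implies the series diverges.

diverges


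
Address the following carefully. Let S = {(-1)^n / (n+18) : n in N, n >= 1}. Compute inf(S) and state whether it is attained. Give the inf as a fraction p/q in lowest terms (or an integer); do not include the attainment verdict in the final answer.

Analysis:
- Values: -1/19, 1/20, -1/21, 1/22, -1/23, ...
- Positive terms (even n): 1/(2+18), 1/(4+18), ... decreasing -> max = 1/20 (n=2).
- Negative terms (odd n): -1/(1+18), -1/(3+18), ... increasing -> min = -1/19 (n=1).
- So sup = 1/20 (attained at n=2); inf = -1/19 (attained at n=1).
Conclusion: inf(S) = -1/19, attained in S.

-1/19


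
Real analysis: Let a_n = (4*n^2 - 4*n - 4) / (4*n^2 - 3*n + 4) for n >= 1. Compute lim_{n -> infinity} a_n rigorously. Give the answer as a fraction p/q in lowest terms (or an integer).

Divide numerator and denominator by n^2, the highest power:
numerator / n^2 = 4 - 4/n - 4/n^2
denominator / n^2 = 4 - 3/n + 4/n^2
As n -> infinity, all terms of the form c/n^k (k >= 1) tend to 0.
So numerator / n^2 -> 4 and denominator / n^2 -> 4.
Therefore lim a_n = 1.

1


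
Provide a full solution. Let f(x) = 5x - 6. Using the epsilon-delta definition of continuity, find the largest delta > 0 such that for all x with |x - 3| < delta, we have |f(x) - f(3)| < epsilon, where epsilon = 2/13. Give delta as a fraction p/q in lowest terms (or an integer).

We compute f(3) = 5*(3) - 6 = 9.
|f(x) - f(3)| = |5x - 6 - (9)| = |5(x - 3)| = 5|x - 3|.
We need 5|x - 3| < 2/13, i.e. |x - 3| < 2/13 / 5 = 2/65.
So any delta <= 2/65 works. Conversely, if delta > 2/65, then x = 3 + 2/65 satisfies |x - 3| = 2/65 < delta but |f(x) - f(3)| = 5 * 2/65 = 2/13, which is not < 2/13; so no larger delta works.
Hence the largest such delta is 2/65.

2/65


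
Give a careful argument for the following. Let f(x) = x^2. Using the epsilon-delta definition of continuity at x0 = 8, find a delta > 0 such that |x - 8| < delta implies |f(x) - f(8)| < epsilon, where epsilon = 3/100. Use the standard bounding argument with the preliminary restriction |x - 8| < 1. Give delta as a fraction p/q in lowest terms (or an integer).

Factor: |x^2 - (8)^2| = |x - 8| * |x + 8|.
Impose |x - 8| < 1 first. Then |x + 8| = |(x - 8) + 2*(8)| <= |x - 8| + 2*|8| < 1 + 16 = 17.
So |x^2 - (8)^2| < delta * 17.
We need delta * 17 <= 3/100, i.e. delta <= 3/100/17 = 3/1700.
Since 3/1700 < 1, this is tighter than 1; take delta = 3/1700.
So delta = 3/1700 works.

3/1700


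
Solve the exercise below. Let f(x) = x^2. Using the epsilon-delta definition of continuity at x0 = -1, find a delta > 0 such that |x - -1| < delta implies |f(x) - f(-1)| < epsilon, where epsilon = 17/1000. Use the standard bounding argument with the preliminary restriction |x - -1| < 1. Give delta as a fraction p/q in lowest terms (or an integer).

Factor: |x^2 - (-1)^2| = |x - -1| * |x + -1|.
Impose |x - -1| < 1 first. Then |x + -1| = |(x - -1) + 2*(-1)| <= |x - -1| + 2*|-1| < 1 + 2 = 3.
So |x^2 - (-1)^2| < delta * 3.
We need delta * 3 <= 17/1000, i.e. delta <= 17/1000/3 = 17/3000.
Since 17/3000 < 1, this is tighter than 1; take delta = 17/3000.
So delta = 17/3000 works.

17/3000


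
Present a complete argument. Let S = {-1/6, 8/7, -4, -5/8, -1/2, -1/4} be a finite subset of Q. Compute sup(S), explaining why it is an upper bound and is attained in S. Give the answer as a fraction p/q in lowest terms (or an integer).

S is finite, so sup(S) = max(S).
Sorted decreasing:
8/7, -1/6, -1/4, -1/2, -5/8, -4
The extremum is 8/7.
For every x in S, x <= 8/7. And 8/7 is in S, so it is attained.
Therefore sup(S) = 8/7.

8/7


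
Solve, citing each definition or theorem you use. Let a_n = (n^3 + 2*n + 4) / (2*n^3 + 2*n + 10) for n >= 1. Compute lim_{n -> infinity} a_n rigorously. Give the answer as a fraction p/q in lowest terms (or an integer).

Divide numerator and denominator by n^3, the highest power:
numerator / n^3 = 1 + 2/n^2 + 4/n^3
denominator / n^3 = 2 + 2/n^2 + 10/n^3
As n -> infinity, all terms of the form c/n^k (k >= 1) tend to 0.
So numerator / n^3 -> 1 and denominator / n^3 -> 2.
Therefore lim a_n = 1/2.

1/2


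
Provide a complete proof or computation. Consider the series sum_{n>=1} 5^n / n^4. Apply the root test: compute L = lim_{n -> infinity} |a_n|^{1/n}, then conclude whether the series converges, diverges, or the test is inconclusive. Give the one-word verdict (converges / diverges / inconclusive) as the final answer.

Let a_n denote the general term. Form |a_n|^(1/n) and simplify:
|a_n|^(1/n) = 5/n^(4/n)
Take the limit as n -> infinity: L = 5.
Since L = 5 > 1, the root test implies divergence.

diverges


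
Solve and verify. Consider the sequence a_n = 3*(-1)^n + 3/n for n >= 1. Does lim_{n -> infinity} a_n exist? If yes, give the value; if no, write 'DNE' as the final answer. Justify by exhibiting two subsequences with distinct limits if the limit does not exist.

Examine the behaviour of a_n along subsequences.
a_{2k} = 3 + 3/(2k) -> 3. a_{2k+1} = -3 + 3/(2k+1) -> -3.
Since these two subsequential limits are 3 and -3, distinct, the full sequence cannot converge (a convergent sequence has all subsequences tending to the same limit). So lim a_n does not exist.

DNE


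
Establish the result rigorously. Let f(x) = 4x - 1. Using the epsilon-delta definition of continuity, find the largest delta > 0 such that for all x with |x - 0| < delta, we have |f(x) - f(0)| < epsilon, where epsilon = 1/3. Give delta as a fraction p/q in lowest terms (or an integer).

We compute f(0) = 4*(0) - 1 = -1.
|f(x) - f(0)| = |4x - 1 - (-1)| = |4(x - 0)| = 4|x - 0|.
We need 4|x - 0| < 1/3, i.e. |x - 0| < 1/3 / 4 = 1/12.
So any delta <= 1/12 works. Conversely, if delta > 1/12, then x = 0 + 1/12 satisfies |x - 0| = 1/12 < delta but |f(x) - f(0)| = 4 * 1/12 = 1/3, which is not < 1/3; so no larger delta works.
Hence the largest such delta is 1/12.

1/12


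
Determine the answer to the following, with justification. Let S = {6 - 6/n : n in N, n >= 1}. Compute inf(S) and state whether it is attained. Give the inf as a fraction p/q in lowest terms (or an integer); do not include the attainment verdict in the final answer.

Analysis:
- Values: 0, 3, 4, 9/2, ... strictly increasing.
- Minimum is 0 (n=1); inf = 0 (attained).
- 6 - 6/n -> 6 from below; sup = 6, not attained.
Conclusion: inf(S) = 0, attained in S.

0


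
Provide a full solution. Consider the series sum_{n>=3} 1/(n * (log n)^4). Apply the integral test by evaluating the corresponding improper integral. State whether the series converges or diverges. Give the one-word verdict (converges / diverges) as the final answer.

Let f(x) = 1/(x*log(x)^4). Then f is positive, continuous, and decreasing on [3, infinity), so the integral test applies.
Compute the improper integral int_{3}^infinity f(x) dx:
  antiderivative F(x) = -1/(3*log(x)^3).
  F(x) -> 0 as x -> infinity.  int = 0 - F(3) = 1/(3*log(3)^3) < infinity. By the integral test, the series converges.

converges


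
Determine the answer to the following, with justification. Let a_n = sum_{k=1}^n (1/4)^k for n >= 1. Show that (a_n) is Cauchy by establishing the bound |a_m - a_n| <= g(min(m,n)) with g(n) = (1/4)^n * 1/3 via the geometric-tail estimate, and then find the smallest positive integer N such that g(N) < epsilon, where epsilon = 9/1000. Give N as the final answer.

For m > n >= 1: |a_m - a_n| = sum_{k=n+1}^m (1/4)^k < sum_{k=n+1}^infinity (1/4)^k = (1/4)^(n+1) / (1 - 1/4) = (1/4)^n * (1/4) * (4/3) = (1/4)^n * 1/3.
So g(n) = (1/4)^n / 3. Since g(n) -> 0, (a_n) is Cauchy.
Now solve g(N) < 9/1000: (1/4)^N / 3 < 9/1000 <=> 4^N > 1 / (3 * 9/1000) = 1000/27.
Check powers of 4: 4^2 = 16 <= 1000/27, 4^3 = 64 > 1000/27.
So the smallest such N is 3. Check: g(3) = 1/(3 * 64) = 1/192 < 9/1000.

3


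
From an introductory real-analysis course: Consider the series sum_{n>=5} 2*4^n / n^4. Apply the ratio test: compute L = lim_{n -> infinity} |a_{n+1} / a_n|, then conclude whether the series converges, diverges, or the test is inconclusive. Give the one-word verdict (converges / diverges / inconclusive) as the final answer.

Let a_n denote the general term. Form the ratio a_{n+1}/a_n and simplify:
a_{n+1}/a_n = 4*n^4/(n + 1)^4
Take the limit as n -> infinity: L = 4.
Since L = 4 > 1 (or L = infinity), the ratio test implies the series diverges.

diverges


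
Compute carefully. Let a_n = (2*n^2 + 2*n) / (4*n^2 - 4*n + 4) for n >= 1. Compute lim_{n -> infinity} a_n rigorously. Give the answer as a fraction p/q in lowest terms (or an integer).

Divide numerator and denominator by n^2, the highest power:
numerator / n^2 = 2 + 2/n
denominator / n^2 = 4 - 4/n + 4/n^2
As n -> infinity, all terms of the form c/n^k (k >= 1) tend to 0.
So numerator / n^2 -> 2 and denominator / n^2 -> 4.
Therefore lim a_n = 1/2.

1/2


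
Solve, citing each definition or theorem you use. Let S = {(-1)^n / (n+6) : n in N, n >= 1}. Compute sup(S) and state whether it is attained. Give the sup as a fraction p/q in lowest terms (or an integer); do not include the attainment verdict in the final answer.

Analysis:
- Values: -1/7, 1/8, -1/9, 1/10, -1/11, ...
- Positive terms (even n): 1/(2+6), 1/(4+6), ... decreasing -> max = 1/8 (n=2).
- Negative terms (odd n): -1/(1+6), -1/(3+6), ... increasing -> min = -1/7 (n=1).
- So sup = 1/8 (attained at n=2); inf = -1/7 (attained at n=1).
Conclusion: sup(S) = 1/8, attained in S.

1/8


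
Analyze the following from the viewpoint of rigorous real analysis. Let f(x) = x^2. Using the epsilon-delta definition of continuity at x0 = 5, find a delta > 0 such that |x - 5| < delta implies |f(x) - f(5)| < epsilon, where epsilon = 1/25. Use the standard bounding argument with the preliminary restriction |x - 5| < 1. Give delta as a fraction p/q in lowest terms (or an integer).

Factor: |x^2 - (5)^2| = |x - 5| * |x + 5|.
Impose |x - 5| < 1 first. Then |x + 5| = |(x - 5) + 2*(5)| <= |x - 5| + 2*|5| < 1 + 10 = 11.
So |x^2 - (5)^2| < delta * 11.
We need delta * 11 <= 1/25, i.e. delta <= 1/25/11 = 1/275.
Since 1/275 < 1, this is tighter than 1; take delta = 1/275.
So delta = 1/275 works.

1/275


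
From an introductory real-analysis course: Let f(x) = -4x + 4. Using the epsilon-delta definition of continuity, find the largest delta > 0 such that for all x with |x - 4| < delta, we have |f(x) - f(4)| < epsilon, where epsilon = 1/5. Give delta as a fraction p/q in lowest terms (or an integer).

We compute f(4) = -4*(4) + 4 = -12.
|f(x) - f(4)| = |-4x + 4 - (-12)| = |-4(x - 4)| = 4|x - 4|.
We need 4|x - 4| < 1/5, i.e. |x - 4| < 1/5 / 4 = 1/20.
So any delta <= 1/20 works. Conversely, if delta > 1/20, then x = 4 + 1/20 satisfies |x - 4| = 1/20 < delta but |f(x) - f(4)| = 4 * 1/20 = 1/5, which is not < 1/5; so no larger delta works.
Hence the largest such delta is 1/20.

1/20


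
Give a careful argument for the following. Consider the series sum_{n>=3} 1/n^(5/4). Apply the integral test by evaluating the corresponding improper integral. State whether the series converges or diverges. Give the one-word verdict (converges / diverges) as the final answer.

Let f(x) = x^(-5/4). Then f is positive, continuous, and decreasing on [3, infinity), so the integral test applies.
Compute the improper integral int_{3}^infinity f(x) dx:
  antiderivative F(x) = -4/x^(1/4).
  As x -> infinity, F(x) -> 0 (since p = 5/4 > 1).
  So int = F(infinity) - F(3) = 0 - (-4*3^(3/4)/3) = 4*3^(3/4)/3.
  Finite, so by the integral test, the series converges.

converges


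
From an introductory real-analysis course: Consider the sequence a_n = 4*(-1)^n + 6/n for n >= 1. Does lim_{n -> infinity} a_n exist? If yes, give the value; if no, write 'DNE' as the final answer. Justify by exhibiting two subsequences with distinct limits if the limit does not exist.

Examine the behaviour of a_n along subsequences.
a_{2k} = 4 + 6/(2k) -> 4. a_{2k+1} = -4 + 6/(2k+1) -> -4.
Since these two subsequential limits are 4 and -4, distinct, the full sequence cannot converge (a convergent sequence has all subsequences tending to the same limit). So lim a_n does not exist.

DNE


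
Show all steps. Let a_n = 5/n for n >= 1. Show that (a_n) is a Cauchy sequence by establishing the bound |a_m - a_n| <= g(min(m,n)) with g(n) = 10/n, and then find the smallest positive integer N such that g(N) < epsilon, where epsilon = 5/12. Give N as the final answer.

For any m, n >= 1, by the triangle inequality:
|a_m - a_n| = |5/m - 5/n| <= 5*1/m + 5*1/n <= 10/min(m,n).
So g(n) = 10/n bounds the Cauchy difference. Since g(n) -> 0, (a_n) is Cauchy.
Now solve g(N) < 5/12: 10/N < 5/12 <=> N > 10 / (5/12) = 24.
The smallest integer strictly greater than 24 is N = 25.
Check: g(25) = 10/25 = 2/5 < 5/12; g(24) = 5/12 >= 5/12. So N = 25.

25


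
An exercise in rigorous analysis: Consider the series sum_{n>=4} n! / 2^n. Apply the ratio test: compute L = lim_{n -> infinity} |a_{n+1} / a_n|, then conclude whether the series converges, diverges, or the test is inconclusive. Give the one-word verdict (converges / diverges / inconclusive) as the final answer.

Let a_n denote the general term. Form the ratio a_{n+1}/a_n and simplify:
a_{n+1}/a_n = n/2 + 1/2
Take the limit as n -> infinity: L = infinity.
Since L = infinity > 1 (or L = infinity), the ratio test implies the series diverges.

diverges


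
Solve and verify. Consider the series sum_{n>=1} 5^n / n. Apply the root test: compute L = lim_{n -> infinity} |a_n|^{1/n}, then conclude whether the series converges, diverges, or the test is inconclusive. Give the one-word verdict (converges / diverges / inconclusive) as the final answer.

Let a_n denote the general term. Form |a_n|^(1/n) and simplify:
|a_n|^(1/n) = 5/n^(1/n)
Take the limit as n -> infinity: L = 5.
Since L = 5 > 1, the root test implies divergence.

diverges


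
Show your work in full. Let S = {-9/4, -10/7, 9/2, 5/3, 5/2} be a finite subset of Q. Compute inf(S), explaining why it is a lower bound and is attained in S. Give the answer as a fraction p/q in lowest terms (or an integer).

S is finite, so inf(S) = min(S).
Sorted increasing:
-9/4, -10/7, 5/3, 5/2, 9/2
The extremum is -9/4.
For every x in S, x >= -9/4. And -9/4 is in S, so it is attained.
Therefore inf(S) = -9/4.

-9/4


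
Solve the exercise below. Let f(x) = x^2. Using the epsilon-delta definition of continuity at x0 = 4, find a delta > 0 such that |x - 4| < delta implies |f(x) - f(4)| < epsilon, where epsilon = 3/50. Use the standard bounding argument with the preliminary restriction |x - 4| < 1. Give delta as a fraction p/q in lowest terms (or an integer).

Factor: |x^2 - (4)^2| = |x - 4| * |x + 4|.
Impose |x - 4| < 1 first. Then |x + 4| = |(x - 4) + 2*(4)| <= |x - 4| + 2*|4| < 1 + 8 = 9.
So |x^2 - (4)^2| < delta * 9.
We need delta * 9 <= 3/50, i.e. delta <= 3/50/9 = 1/150.
Since 1/150 < 1, this is tighter than 1; take delta = 1/150.
So delta = 1/150 works.

1/150


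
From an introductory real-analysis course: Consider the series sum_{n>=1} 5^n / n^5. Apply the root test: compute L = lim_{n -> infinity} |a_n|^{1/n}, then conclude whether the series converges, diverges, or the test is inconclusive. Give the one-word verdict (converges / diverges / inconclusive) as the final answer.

Let a_n denote the general term. Form |a_n|^(1/n) and simplify:
|a_n|^(1/n) = 5/n^(5/n)
Take the limit as n -> infinity: L = 5.
Since L = 5 > 1, the root test implies divergence.

diverges


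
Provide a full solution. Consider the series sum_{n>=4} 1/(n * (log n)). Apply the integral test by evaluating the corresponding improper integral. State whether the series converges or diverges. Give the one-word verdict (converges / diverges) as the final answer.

Let f(x) = 1/(x*log(x)). Then f is positive, continuous, and decreasing on [4, infinity), so the integral test applies.
Compute the improper integral int_{4}^infinity f(x) dx:
  antiderivative F(x) = log(log(x)).
  F(x) = log(log(x)) -> infinity as x -> infinity. The integral diverges, so by the integral test, the series diverges.

diverges


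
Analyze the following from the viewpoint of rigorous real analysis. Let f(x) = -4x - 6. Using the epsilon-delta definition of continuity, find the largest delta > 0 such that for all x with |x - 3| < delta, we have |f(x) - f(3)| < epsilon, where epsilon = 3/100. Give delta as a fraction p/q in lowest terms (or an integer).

We compute f(3) = -4*(3) - 6 = -18.
|f(x) - f(3)| = |-4x - 6 - (-18)| = |-4(x - 3)| = 4|x - 3|.
We need 4|x - 3| < 3/100, i.e. |x - 3| < 3/100 / 4 = 3/400.
So any delta <= 3/400 works. Conversely, if delta > 3/400, then x = 3 + 3/400 satisfies |x - 3| = 3/400 < delta but |f(x) - f(3)| = 4 * 3/400 = 3/100, which is not < 3/100; so no larger delta works.
Hence the largest such delta is 3/400.

3/400


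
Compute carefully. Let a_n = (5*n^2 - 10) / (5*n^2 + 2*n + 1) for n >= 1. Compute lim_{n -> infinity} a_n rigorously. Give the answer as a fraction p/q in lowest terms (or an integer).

Divide numerator and denominator by n^2, the highest power:
numerator / n^2 = 5 - 10/n^2
denominator / n^2 = 5 + 2/n + n^(-2)
As n -> infinity, all terms of the form c/n^k (k >= 1) tend to 0.
So numerator / n^2 -> 5 and denominator / n^2 -> 5.
Therefore lim a_n = 1.

1


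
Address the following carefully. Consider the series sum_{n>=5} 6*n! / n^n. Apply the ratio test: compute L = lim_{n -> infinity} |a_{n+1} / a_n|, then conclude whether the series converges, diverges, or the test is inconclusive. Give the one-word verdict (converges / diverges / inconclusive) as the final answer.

Let a_n denote the general term. Form the ratio a_{n+1}/a_n and simplify:
a_{n+1}/a_n = (n/(n + 1))^n
Take the limit as n -> infinity: L = exp(-1).
Since L = exp(-1) < 1, the ratio test implies the series converges.

converges


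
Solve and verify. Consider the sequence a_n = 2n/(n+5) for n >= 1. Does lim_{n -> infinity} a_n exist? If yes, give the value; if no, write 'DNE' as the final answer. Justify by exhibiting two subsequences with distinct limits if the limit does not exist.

Examine the behaviour of a_n along subsequences.
Even-n subsequence a_{2k} = 2(2k)/(2k+5) -> 2. Odd-n subsequence a_{2k+1} = 2(2k+1)/(2k+6) -> 2. Both tend to 2, which suggests the limit is 2; verify directly.
|a_n - 2| = |2n - 2(n+5)| / (n+5) = 10/(n+5) < 10/n for every n >= 1.
Given epsilon > 0, choose a positive integer N > 10/epsilon. Then for all n >= N, |a_n - 2| < 10/n <= 10/N < epsilon.
So by the definition of the limit, lim a_n exists and equals 2.

2


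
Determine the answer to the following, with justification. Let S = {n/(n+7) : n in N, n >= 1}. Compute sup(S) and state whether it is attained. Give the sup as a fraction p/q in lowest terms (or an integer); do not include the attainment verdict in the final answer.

Analysis:
- Values: 1/8, 2/9, 3/10, 4/11, ... strictly increasing.
- Minimum is 1/8 (n=1); inf = 1/8 (attained).
- n/(n+7) = 1 - 7/(n+7) -> 1 from below as n -> infinity, and never equals 1.
- So sup = 1 (not attained).
Conclusion: sup(S) = 1, not attained in S.

1


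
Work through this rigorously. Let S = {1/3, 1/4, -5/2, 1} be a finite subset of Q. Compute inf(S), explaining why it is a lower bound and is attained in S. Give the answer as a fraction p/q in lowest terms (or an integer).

S is finite, so inf(S) = min(S).
Sorted increasing:
-5/2, 1/4, 1/3, 1
The extremum is -5/2.
For every x in S, x >= -5/2. And -5/2 is in S, so it is attained.
Therefore inf(S) = -5/2.

-5/2


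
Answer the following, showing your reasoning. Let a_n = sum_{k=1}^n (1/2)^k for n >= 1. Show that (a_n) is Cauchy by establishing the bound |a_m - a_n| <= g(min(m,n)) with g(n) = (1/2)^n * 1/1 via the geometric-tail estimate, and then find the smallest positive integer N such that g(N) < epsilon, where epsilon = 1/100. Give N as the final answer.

For m > n >= 1: |a_m - a_n| = sum_{k=n+1}^m (1/2)^k < sum_{k=n+1}^infinity (1/2)^k = (1/2)^(n+1) / (1 - 1/2) = (1/2)^n * (1/2) * (2/1) = (1/2)^n * 1/1.
So g(n) = (1/2)^n / 1. Since g(n) -> 0, (a_n) is Cauchy.
Now solve g(N) < 1/100: (1/2)^N / 1 < 1/100 <=> 2^N > 1 / (1 * 1/100) = 100.
Check powers of 2: 2^6 = 64 <= 100, 2^7 = 128 > 100.
So the smallest such N is 7. Check: g(7) = 1/(1 * 128) = 1/128 < 1/100.

7


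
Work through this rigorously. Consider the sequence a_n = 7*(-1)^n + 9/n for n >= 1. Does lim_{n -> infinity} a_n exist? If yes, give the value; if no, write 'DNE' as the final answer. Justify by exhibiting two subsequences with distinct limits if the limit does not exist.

Examine the behaviour of a_n along subsequences.
a_{2k} = 7 + 9/(2k) -> 7. a_{2k+1} = -7 + 9/(2k+1) -> -7.
Since these two subsequential limits are 7 and -7, distinct, the full sequence cannot converge (a convergent sequence has all subsequences tending to the same limit). So lim a_n does not exist.

DNE


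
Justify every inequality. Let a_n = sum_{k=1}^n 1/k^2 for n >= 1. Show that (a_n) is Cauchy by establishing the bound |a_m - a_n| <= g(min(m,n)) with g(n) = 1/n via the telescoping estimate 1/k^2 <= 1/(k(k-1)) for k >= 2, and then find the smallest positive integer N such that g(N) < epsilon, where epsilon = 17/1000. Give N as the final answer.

For m > n >= 1: |a_m - a_n| = sum_{k=n+1}^m 1/k^2.
Use 1/k^2 <= 1/(k(k-1)) = 1/(k-1) - 1/k for k >= 2:
sum_{k=n+1}^m 1/k^2 <= sum_{k=n+1}^m (1/(k-1) - 1/k) = 1/n - 1/m <= 1/n.
By symmetry the same bound holds with n,m swapped, so |a_m - a_n| <= 1/min(m,n) = g(min(m,n)). Since g(n) -> 0, (a_n) is Cauchy.
Now solve g(N) < 17/1000: 1/N < 17/1000 <=> N > 1/(17/1000) = 1000/17.
The smallest integer strictly greater than 1000/17 is N = 59.
Check: g(59) = 1/59 < 17/1000; g(58) = 1/58 >= 17/1000. So N = 59.

59


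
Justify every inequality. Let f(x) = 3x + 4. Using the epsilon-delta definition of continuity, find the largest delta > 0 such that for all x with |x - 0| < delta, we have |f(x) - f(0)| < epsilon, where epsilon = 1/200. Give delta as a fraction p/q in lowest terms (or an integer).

We compute f(0) = 3*(0) + 4 = 4.
|f(x) - f(0)| = |3x + 4 - (4)| = |3(x - 0)| = 3|x - 0|.
We need 3|x - 0| < 1/200, i.e. |x - 0| < 1/200 / 3 = 1/600.
So any delta <= 1/600 works. Conversely, if delta > 1/600, then x = 0 + 1/600 satisfies |x - 0| = 1/600 < delta but |f(x) - f(0)| = 3 * 1/600 = 1/200, which is not < 1/200; so no larger delta works.
Hence the largest such delta is 1/600.

1/600


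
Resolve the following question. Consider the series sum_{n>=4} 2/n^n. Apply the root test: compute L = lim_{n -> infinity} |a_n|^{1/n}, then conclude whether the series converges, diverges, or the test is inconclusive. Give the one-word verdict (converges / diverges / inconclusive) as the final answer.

Let a_n denote the general term. Form |a_n|^(1/n) and simplify:
|a_n|^(1/n) = 2^(1/n)/n
Take the limit as n -> infinity: L = 0.
Since L = 0 < 1, the root test implies convergence.

converges


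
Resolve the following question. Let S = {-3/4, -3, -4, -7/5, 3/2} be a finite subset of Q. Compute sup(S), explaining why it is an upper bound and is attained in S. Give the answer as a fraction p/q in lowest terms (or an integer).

S is finite, so sup(S) = max(S).
Sorted decreasing:
3/2, -3/4, -7/5, -3, -4
The extremum is 3/2.
For every x in S, x <= 3/2. And 3/2 is in S, so it is attained.
Therefore sup(S) = 3/2.

3/2
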